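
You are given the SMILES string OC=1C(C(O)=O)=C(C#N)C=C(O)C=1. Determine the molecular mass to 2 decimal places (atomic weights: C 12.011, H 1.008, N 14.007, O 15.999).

179.13 g/mol

First, the molecular formula is C8H5NO4 (counting implicit H from valence).
  C: 8 × 12.011 = 96.088
  H: 5 × 1.008 = 5.040
  N: 1 × 14.007 = 14.007
  O: 4 × 15.999 = 63.996
Sum: 8×12.011 + 5×1.008 + 1×14.007 + 4×15.999 = 179.131 → 179.13 g/mol.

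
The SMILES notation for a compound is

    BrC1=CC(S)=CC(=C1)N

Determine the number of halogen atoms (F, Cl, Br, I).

1

Halogen atoms appear at heavy-atom position 1 (1×Br).
Other groups present: 1 primary amine, 1 thiol.
Halogen count: 1.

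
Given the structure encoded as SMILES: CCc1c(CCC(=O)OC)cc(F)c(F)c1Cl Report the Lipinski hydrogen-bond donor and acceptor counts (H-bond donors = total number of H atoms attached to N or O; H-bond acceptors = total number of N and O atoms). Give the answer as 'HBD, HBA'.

Donors: find every N or O and count the H atoms it carries.
  atom 8 (O): bond orders sum to 2 → 0 H
  atom 9 (O): bond orders sum to 2 → 0 H
Lipinski HBD = 0.
Acceptors: N atoms = 0, O atoms = 2 → HBA = 2.

0, 2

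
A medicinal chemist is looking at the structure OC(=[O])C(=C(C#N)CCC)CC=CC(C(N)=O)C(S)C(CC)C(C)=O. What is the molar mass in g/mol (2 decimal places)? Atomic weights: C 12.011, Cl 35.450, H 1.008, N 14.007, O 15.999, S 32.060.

366.48 g/mol

First, the molecular formula is C18H26N2O4S (counting implicit H from valence).
  C: 18 × 12.011 = 216.198
  H: 26 × 1.008 = 26.208
  N: 2 × 14.007 = 28.014
  O: 4 × 15.999 = 63.996
  S: 1 × 32.060 = 32.060
Sum: 18×12.011 + 26×1.008 + 2×14.007 + 4×15.999 + 1×32.060 = 366.476 → 366.48 g/mol.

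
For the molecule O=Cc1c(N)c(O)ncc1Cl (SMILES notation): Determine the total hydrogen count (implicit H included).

Walk through each heavy atom and fill implicit hydrogens from standard valence (C 4, N 3, O 2, S 2, halogen 1); for lowercase aromatic atoms, an aromatic c carries 1 H when it has two neighbours and 0 H with three, and aromatic n carries 0 H:
  atom 1: O, bond orders sum to 2 (valence 2) → 0 H
  atom 2: C, bond orders sum to 3 (valence 4) → 1 H
  atom 3: aromatic c, 3 neighbours → 0 H
  atom 4: aromatic c, 3 neighbours → 0 H
  atom 5: N, bond orders sum to 1 (valence 3) → 2 H
  atom 6: aromatic c, 3 neighbours → 0 H
  atom 7: O, bond orders sum to 1 (valence 2) → 1 H
  atom 8: aromatic n, 2 neighbours → 0 H
  atom 9: aromatic c, 2 neighbours → 1 H
  atom 10: aromatic c, 3 neighbours → 0 H
  atom 11: Cl (halogen, monovalent) → 0 H
Total hydrogens: 5.

5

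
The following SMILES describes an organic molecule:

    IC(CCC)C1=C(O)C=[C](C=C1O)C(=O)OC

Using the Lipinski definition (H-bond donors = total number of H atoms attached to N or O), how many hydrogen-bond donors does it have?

Donors: find every N or O and count the H atoms it carries.
  atom 8 (O): bond orders sum to 1 → 1 H
  atom 13 (O): bond orders sum to 1 → 1 H
  atom 15 (O): bond orders sum to 2 → 0 H
  atom 16 (O): bond orders sum to 2 → 0 H
Lipinski HBD = 2.

2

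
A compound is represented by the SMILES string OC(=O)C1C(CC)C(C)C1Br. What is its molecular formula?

C8H13BrO2

Walk through each heavy atom and fill implicit hydrogens from standard valence (C 4, N 3, O 2, S 2, halogen 1):
  atom 1: O, bond orders sum to 1 (valence 2) → 1 H
  atom 2: C, bond orders sum to 4 (valence 4) → 0 H
  atom 3: O, bond orders sum to 2 (valence 2) → 0 H
  atom 4: C, bond orders sum to 3 (valence 4) → 1 H
  atom 5: C, bond orders sum to 3 (valence 4) → 1 H
  atom 6: C, bond orders sum to 2 (valence 4) → 2 H
  atom 7: C, bond orders sum to 1 (valence 4) → 3 H
  atom 8: C, bond orders sum to 3 (valence 4) → 1 H
  atom 9: C, bond orders sum to 1 (valence 4) → 3 H
  atom 10: C, bond orders sum to 3 (valence 4) → 1 H
  atom 11: Br (halogen, monovalent) → 0 H
Totals → C:8, H:13, Br:1, O:2.
In Hill order: C8H13BrO2.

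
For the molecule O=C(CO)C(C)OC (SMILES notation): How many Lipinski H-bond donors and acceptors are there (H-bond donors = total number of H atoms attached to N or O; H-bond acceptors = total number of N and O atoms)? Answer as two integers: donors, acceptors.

Donors: find every N or O and count the H atoms it carries.
  atom 1 (O): bond orders sum to 2 → 0 H
  atom 4 (O): bond orders sum to 1 → 1 H
  atom 7 (O): bond orders sum to 2 → 0 H
Lipinski HBD = 1.
Acceptors: N atoms = 0, O atoms = 3 → HBA = 3.

1, 3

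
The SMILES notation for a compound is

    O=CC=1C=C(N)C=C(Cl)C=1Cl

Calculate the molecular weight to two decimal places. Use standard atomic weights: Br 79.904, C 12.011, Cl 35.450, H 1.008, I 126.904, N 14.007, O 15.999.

First, the molecular formula is C7H5Cl2NO (counting implicit H from valence).
  C: 7 × 12.011 = 84.077
  Cl: 2 × 35.450 = 70.900
  H: 5 × 1.008 = 5.040
  N: 1 × 14.007 = 14.007
  O: 1 × 15.999 = 15.999
Sum: 7×12.011 + 2×35.450 + 5×1.008 + 1×14.007 + 1×15.999 = 190.023 → 190.02 g/mol.

190.02 g/mol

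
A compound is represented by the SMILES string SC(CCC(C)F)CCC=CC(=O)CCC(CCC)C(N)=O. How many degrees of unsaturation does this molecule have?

3

Molecular formula: C17H30FNO2S.
DoU = (2C + 2 + N − H − X) / 2, where X is the halogen count and O/S are ignored.
    = (2·17 + 2 + 1 − 30 − 1) / 2 = 6 / 2 = 3.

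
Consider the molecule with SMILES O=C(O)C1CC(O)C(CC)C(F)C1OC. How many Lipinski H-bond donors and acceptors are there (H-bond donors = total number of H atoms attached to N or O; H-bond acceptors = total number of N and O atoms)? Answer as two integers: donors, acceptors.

2, 4

Donors: find every N or O and count the H atoms it carries.
  atom 1 (O): bond orders sum to 2 → 0 H
  atom 3 (O): bond orders sum to 1 → 1 H
  atom 7 (O): bond orders sum to 1 → 1 H
  atom 14 (O): bond orders sum to 2 → 0 H
Lipinski HBD = 2.
Acceptors: N atoms = 0, O atoms = 4 → HBA = 4.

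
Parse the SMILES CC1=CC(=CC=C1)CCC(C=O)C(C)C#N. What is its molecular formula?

C14H17NO

Walk through each heavy atom and fill implicit hydrogens from standard valence (C 4, N 3, O 2, S 2, halogen 1):
  atom 1: C, bond orders sum to 1 (valence 4) → 3 H
  atom 2: C, bond orders sum to 4 (valence 4) → 0 H
  atom 3: C, bond orders sum to 3 (valence 4) → 1 H
  atom 4: C, bond orders sum to 4 (valence 4) → 0 H
  atom 5: C, bond orders sum to 3 (valence 4) → 1 H
  atom 6: C, bond orders sum to 3 (valence 4) → 1 H
  atom 7: C, bond orders sum to 3 (valence 4) → 1 H
  atom 8: C, bond orders sum to 2 (valence 4) → 2 H
  atom 9: C, bond orders sum to 2 (valence 4) → 2 H
  atom 10: C, bond orders sum to 3 (valence 4) → 1 H
  atom 11: C, bond orders sum to 3 (valence 4) → 1 H
  atom 12: O, bond orders sum to 2 (valence 2) → 0 H
  atom 13: C, bond orders sum to 3 (valence 4) → 1 H
  atom 14: C, bond orders sum to 1 (valence 4) → 3 H
  atom 15: C, bond orders sum to 4 (valence 4) → 0 H
  atom 16: N, bond orders sum to 3 (valence 3) → 0 H
Totals → C:14, H:17, N:1, O:1.
In Hill order: C14H17NO.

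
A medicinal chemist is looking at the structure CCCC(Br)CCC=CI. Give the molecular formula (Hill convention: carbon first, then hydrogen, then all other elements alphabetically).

Walk through each heavy atom and fill implicit hydrogens from standard valence (C 4, N 3, O 2, S 2, halogen 1):
  atom 1: C, bond orders sum to 1 (valence 4) → 3 H
  atom 2: C, bond orders sum to 2 (valence 4) → 2 H
  atom 3: C, bond orders sum to 2 (valence 4) → 2 H
  atom 4: C, bond orders sum to 3 (valence 4) → 1 H
  atom 5: Br (halogen, monovalent) → 0 H
  atom 6: C, bond orders sum to 2 (valence 4) → 2 H
  atom 7: C, bond orders sum to 2 (valence 4) → 2 H
  atom 8: C, bond orders sum to 3 (valence 4) → 1 H
  atom 9: C, bond orders sum to 3 (valence 4) → 1 H
  atom 10: I (halogen, monovalent) → 0 H
Totals → C:8, H:14, Br:1, I:1.

C8H14BrI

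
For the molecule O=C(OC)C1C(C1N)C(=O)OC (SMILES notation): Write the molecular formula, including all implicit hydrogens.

Walk through each heavy atom and fill implicit hydrogens from standard valence (C 4, N 3, O 2, S 2, halogen 1):
  atom 1: O, bond orders sum to 2 (valence 2) → 0 H
  atom 2: C, bond orders sum to 4 (valence 4) → 0 H
  atom 3: O, bond orders sum to 2 (valence 2) → 0 H
  atom 4: C, bond orders sum to 1 (valence 4) → 3 H
  atom 5: C, bond orders sum to 3 (valence 4) → 1 H
  atom 6: C, bond orders sum to 3 (valence 4) → 1 H
  atom 7: C, bond orders sum to 3 (valence 4) → 1 H
  atom 8: N, bond orders sum to 1 (valence 3) → 2 H
  atom 9: C, bond orders sum to 4 (valence 4) → 0 H
  atom 10: O, bond orders sum to 2 (valence 2) → 0 H
  atom 11: O, bond orders sum to 2 (valence 2) → 0 H
  atom 12: C, bond orders sum to 1 (valence 4) → 3 H
Totals → C:7, H:11, N:1, O:4.

C7H11NO4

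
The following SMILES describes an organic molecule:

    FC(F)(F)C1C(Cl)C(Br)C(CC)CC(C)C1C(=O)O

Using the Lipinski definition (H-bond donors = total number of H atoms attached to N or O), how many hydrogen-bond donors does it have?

1

Donors: find every N or O and count the H atoms it carries.
  atom 18 (O): bond orders sum to 2 → 0 H
  atom 19 (O): bond orders sum to 1 → 1 H
Lipinski HBD = 1.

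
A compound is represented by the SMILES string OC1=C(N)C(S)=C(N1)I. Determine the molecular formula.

Walk through each heavy atom and fill implicit hydrogens from standard valence (C 4, N 3, O 2, S 2, halogen 1):
  atom 1: O, bond orders sum to 1 (valence 2) → 1 H
  atom 2: C, bond orders sum to 4 (valence 4) → 0 H
  atom 3: C, bond orders sum to 4 (valence 4) → 0 H
  atom 4: N, bond orders sum to 1 (valence 3) → 2 H
  atom 5: C, bond orders sum to 4 (valence 4) → 0 H
  atom 6: S, bond orders sum to 1 (valence 2) → 1 H
  atom 7: C, bond orders sum to 4 (valence 4) → 0 H
  atom 8: N, bond orders sum to 2 (valence 3) → 1 H
  atom 9: I (halogen, monovalent) → 0 H
Totals → C:4, H:5, I:1, N:2, O:1, S:1.
In Hill order: C4H5IN2OS.

C4H5IN2OS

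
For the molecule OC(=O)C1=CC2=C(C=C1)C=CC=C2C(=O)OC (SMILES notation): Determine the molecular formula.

Walk through each heavy atom and fill implicit hydrogens from standard valence (C 4, N 3, O 2, S 2, halogen 1):
  atom 1: O, bond orders sum to 1 (valence 2) → 1 H
  atom 2: C, bond orders sum to 4 (valence 4) → 0 H
  atom 3: O, bond orders sum to 2 (valence 2) → 0 H
  atom 4: C, bond orders sum to 4 (valence 4) → 0 H
  atom 5: C, bond orders sum to 3 (valence 4) → 1 H
  atom 6: C, bond orders sum to 4 (valence 4) → 0 H
  atom 7: C, bond orders sum to 4 (valence 4) → 0 H
  atom 8: C, bond orders sum to 3 (valence 4) → 1 H
  atom 9: C, bond orders sum to 3 (valence 4) → 1 H
  atom 10: C, bond orders sum to 3 (valence 4) → 1 H
  atom 11: C, bond orders sum to 3 (valence 4) → 1 H
  atom 12: C, bond orders sum to 3 (valence 4) → 1 H
  atom 13: C, bond orders sum to 4 (valence 4) → 0 H
  atom 14: C, bond orders sum to 4 (valence 4) → 0 H
  atom 15: O, bond orders sum to 2 (valence 2) → 0 H
  atom 16: O, bond orders sum to 2 (valence 2) → 0 H
  atom 17: C, bond orders sum to 1 (valence 4) → 3 H
Totals → C:13, H:10, O:4.
In Hill order: C13H10O4.

C13H10O4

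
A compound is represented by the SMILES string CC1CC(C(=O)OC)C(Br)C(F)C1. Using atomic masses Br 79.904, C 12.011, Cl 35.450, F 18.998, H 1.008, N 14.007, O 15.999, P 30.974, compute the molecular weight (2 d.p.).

First, the molecular formula is C9H14BrFO2 (counting implicit H from valence).
  Br: 1 × 79.904 = 79.904
  C: 9 × 12.011 = 108.099
  F: 1 × 18.998 = 18.998
  H: 14 × 1.008 = 14.112
  O: 2 × 15.999 = 31.998
Sum: 1×79.904 + 9×12.011 + 1×18.998 + 14×1.008 + 2×15.999 = 253.111 → 253.11 g/mol.

253.11 g/mol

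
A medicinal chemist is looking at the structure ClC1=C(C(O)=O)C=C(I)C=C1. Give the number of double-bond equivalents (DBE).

Degree of unsaturation = (number of rings) + (number of π bonds).
Ring closures in the SMILES: 1.
π bonds: 4 double bonds (each 1 DoU) → 4 DoU from unsaturation.
Total DoU = 1 + 4 = 5.

5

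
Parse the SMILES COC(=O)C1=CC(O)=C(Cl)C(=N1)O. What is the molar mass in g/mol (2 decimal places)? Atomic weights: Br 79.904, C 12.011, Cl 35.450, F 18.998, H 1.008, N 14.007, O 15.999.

First, the molecular formula is C7H6ClNO4 (counting implicit H from valence).
  C: 7 × 12.011 = 84.077
  Cl: 1 × 35.450 = 35.450
  H: 6 × 1.008 = 6.048
  N: 1 × 14.007 = 14.007
  O: 4 × 15.999 = 63.996
Sum: 7×12.011 + 1×35.450 + 6×1.008 + 1×14.007 + 4×15.999 = 203.578 → 203.58 g/mol.

203.58 g/mol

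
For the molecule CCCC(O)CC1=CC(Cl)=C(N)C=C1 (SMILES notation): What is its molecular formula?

C11H16ClNO

Walk through each heavy atom and fill implicit hydrogens from standard valence (C 4, N 3, O 2, S 2, halogen 1):
  atom 1: C, bond orders sum to 1 (valence 4) → 3 H
  atom 2: C, bond orders sum to 2 (valence 4) → 2 H
  atom 3: C, bond orders sum to 2 (valence 4) → 2 H
  atom 4: C, bond orders sum to 3 (valence 4) → 1 H
  atom 5: O, bond orders sum to 1 (valence 2) → 1 H
  atom 6: C, bond orders sum to 2 (valence 4) → 2 H
  atom 7: C, bond orders sum to 4 (valence 4) → 0 H
  atom 8: C, bond orders sum to 3 (valence 4) → 1 H
  atom 9: C, bond orders sum to 4 (valence 4) → 0 H
  atom 10: Cl (halogen, monovalent) → 0 H
  atom 11: C, bond orders sum to 4 (valence 4) → 0 H
  atom 12: N, bond orders sum to 1 (valence 3) → 2 H
  atom 13: C, bond orders sum to 3 (valence 4) → 1 H
  atom 14: C, bond orders sum to 3 (valence 4) → 1 H
Totals → C:11, H:16, Cl:1, N:1, O:1.
In Hill order: C11H16ClNO.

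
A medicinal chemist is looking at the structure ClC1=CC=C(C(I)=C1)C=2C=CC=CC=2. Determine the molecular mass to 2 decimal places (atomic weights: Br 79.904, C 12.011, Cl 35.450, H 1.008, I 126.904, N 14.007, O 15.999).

314.55 g/mol

First, the molecular formula is C12H8ClI (counting implicit H from valence).
  C: 12 × 12.011 = 144.132
  Cl: 1 × 35.450 = 35.450
  H: 8 × 1.008 = 8.064
  I: 1 × 126.904 = 126.904
Sum: 12×12.011 + 1×35.450 + 8×1.008 + 1×126.904 = 314.550 → 314.55 g/mol.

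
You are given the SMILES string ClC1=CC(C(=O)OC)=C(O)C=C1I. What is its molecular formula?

Walk through each heavy atom and fill implicit hydrogens from standard valence (C 4, N 3, O 2, S 2, halogen 1):
  atom 1: Cl (halogen, monovalent) → 0 H
  atom 2: C, bond orders sum to 4 (valence 4) → 0 H
  atom 3: C, bond orders sum to 3 (valence 4) → 1 H
  atom 4: C, bond orders sum to 4 (valence 4) → 0 H
  atom 5: C, bond orders sum to 4 (valence 4) → 0 H
  atom 6: O, bond orders sum to 2 (valence 2) → 0 H
  atom 7: O, bond orders sum to 2 (valence 2) → 0 H
  atom 8: C, bond orders sum to 1 (valence 4) → 3 H
  atom 9: C, bond orders sum to 4 (valence 4) → 0 H
  atom 10: O, bond orders sum to 1 (valence 2) → 1 H
  atom 11: C, bond orders sum to 3 (valence 4) → 1 H
  atom 12: C, bond orders sum to 4 (valence 4) → 0 H
  atom 13: I (halogen, monovalent) → 0 H
Totals → C:8, H:6, Cl:1, I:1, O:3.
In Hill order: C8H6ClIO3.

C8H6ClIO3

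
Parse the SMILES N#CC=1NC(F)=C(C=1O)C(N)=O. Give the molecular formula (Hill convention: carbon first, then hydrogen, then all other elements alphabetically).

C6H4FN3O2

Walk through each heavy atom and fill implicit hydrogens from standard valence (C 4, N 3, O 2, S 2, halogen 1):
  atom 1: N, bond orders sum to 3 (valence 3) → 0 H
  atom 2: C, bond orders sum to 4 (valence 4) → 0 H
  atom 3: C, bond orders sum to 4 (valence 4) → 0 H
  atom 4: N, bond orders sum to 2 (valence 3) → 1 H
  atom 5: C, bond orders sum to 4 (valence 4) → 0 H
  atom 6: F (halogen, monovalent) → 0 H
  atom 7: C, bond orders sum to 4 (valence 4) → 0 H
  atom 8: C, bond orders sum to 4 (valence 4) → 0 H
  atom 9: O, bond orders sum to 1 (valence 2) → 1 H
  atom 10: C, bond orders sum to 4 (valence 4) → 0 H
  atom 11: N, bond orders sum to 1 (valence 3) → 2 H
  atom 12: O, bond orders sum to 2 (valence 2) → 0 H
Totals → C:6, H:4, F:1, N:3, O:2.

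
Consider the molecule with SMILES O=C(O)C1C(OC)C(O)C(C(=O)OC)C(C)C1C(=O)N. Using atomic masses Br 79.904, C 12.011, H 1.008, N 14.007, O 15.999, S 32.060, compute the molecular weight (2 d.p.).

First, the molecular formula is C12H19NO7 (counting implicit H from valence).
  C: 12 × 12.011 = 144.132
  H: 19 × 1.008 = 19.152
  N: 1 × 14.007 = 14.007
  O: 7 × 15.999 = 111.993
Sum: 12×12.011 + 19×1.008 + 1×14.007 + 7×15.999 = 289.284 → 289.28 g/mol.

289.28 g/mol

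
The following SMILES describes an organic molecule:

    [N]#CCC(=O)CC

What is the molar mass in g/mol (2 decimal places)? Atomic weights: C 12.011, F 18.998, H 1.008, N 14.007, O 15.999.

97.12 g/mol

First, the molecular formula is C5H7NO (counting implicit H from valence).
  C: 5 × 12.011 = 60.055
  H: 7 × 1.008 = 7.056
  N: 1 × 14.007 = 14.007
  O: 1 × 15.999 = 15.999
Sum: 5×12.011 + 7×1.008 + 1×14.007 + 1×15.999 = 97.117 → 97.12 g/mol.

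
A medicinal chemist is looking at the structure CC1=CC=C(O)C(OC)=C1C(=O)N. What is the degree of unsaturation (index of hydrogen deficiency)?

Molecular formula: C9H11NO3.
DoU = (2C + 2 + N − H − X) / 2, where X is the halogen count and O/S are ignored.
    = (2·9 + 2 + 1 − 11 − 0) / 2 = 10 / 2 = 5.

5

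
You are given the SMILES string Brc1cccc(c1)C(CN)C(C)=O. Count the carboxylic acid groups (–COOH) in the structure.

0

Scan the SMILES for the carboxylic acid motif — none present.
Groups that are present: 1 ketone, 1 primary amine.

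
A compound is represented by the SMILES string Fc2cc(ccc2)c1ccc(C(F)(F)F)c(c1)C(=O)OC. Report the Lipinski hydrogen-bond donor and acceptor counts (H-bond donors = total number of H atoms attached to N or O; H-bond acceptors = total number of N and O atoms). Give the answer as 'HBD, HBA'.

0, 2

Donors: find every N or O and count the H atoms it carries.
  atom 19 (O): bond orders sum to 2 → 0 H
  atom 20 (O): bond orders sum to 2 → 0 H
Lipinski HBD = 0.
Acceptors: N atoms = 0, O atoms = 2 → HBA = 2.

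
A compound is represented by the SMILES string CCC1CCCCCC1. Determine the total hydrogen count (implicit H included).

Walk through each heavy atom and fill implicit hydrogens from standard valence (C 4, N 3, O 2, S 2, halogen 1):
  atom 1: C, bond orders sum to 1 (valence 4) → 3 H
  atom 2: C, bond orders sum to 2 (valence 4) → 2 H
  atom 3: C, bond orders sum to 3 (valence 4) → 1 H
  atom 4: C, bond orders sum to 2 (valence 4) → 2 H
  atom 5: C, bond orders sum to 2 (valence 4) → 2 H
  atom 6: C, bond orders sum to 2 (valence 4) → 2 H
  atom 7: C, bond orders sum to 2 (valence 4) → 2 H
  atom 8: C, bond orders sum to 2 (valence 4) → 2 H
  atom 9: C, bond orders sum to 2 (valence 4) → 2 H
Total hydrogens: 18.

18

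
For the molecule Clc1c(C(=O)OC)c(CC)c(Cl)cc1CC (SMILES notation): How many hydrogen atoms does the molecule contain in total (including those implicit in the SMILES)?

14

Walk through each heavy atom and fill implicit hydrogens from standard valence (C 4, N 3, O 2, S 2, halogen 1); for lowercase aromatic atoms, an aromatic c carries 1 H when it has two neighbours and 0 H with three, and aromatic n carries 0 H:
  atom 1: Cl (halogen, monovalent) → 0 H
  atom 2: aromatic c, 3 neighbours → 0 H
  atom 3: aromatic c, 3 neighbours → 0 H
  atom 4: C, bond orders sum to 4 (valence 4) → 0 H
  atom 5: O, bond orders sum to 2 (valence 2) → 0 H
  atom 6: O, bond orders sum to 2 (valence 2) → 0 H
  atom 7: C, bond orders sum to 1 (valence 4) → 3 H
  atom 8: aromatic c, 3 neighbours → 0 H
  atom 9: C, bond orders sum to 2 (valence 4) → 2 H
  atom 10: C, bond orders sum to 1 (valence 4) → 3 H
  atom 11: aromatic c, 3 neighbours → 0 H
  atom 12: Cl (halogen, monovalent) → 0 H
  atom 13: aromatic c, 2 neighbours → 1 H
  atom 14: aromatic c, 3 neighbours → 0 H
  atom 15: C, bond orders sum to 2 (valence 4) → 2 H
  atom 16: C, bond orders sum to 1 (valence 4) → 3 H
Total hydrogens: 14.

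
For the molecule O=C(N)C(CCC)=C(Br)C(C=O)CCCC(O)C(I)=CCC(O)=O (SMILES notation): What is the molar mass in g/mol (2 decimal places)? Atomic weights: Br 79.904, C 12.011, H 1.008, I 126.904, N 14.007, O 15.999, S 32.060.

First, the molecular formula is C16H23BrINO5 (counting implicit H from valence).
  Br: 1 × 79.904 = 79.904
  C: 16 × 12.011 = 192.176
  H: 23 × 1.008 = 23.184
  I: 1 × 126.904 = 126.904
  N: 1 × 14.007 = 14.007
  O: 5 × 15.999 = 79.995
Sum: 1×79.904 + 16×12.011 + 23×1.008 + 1×126.904 + 1×14.007 + 5×15.999 = 516.170 → 516.17 g/mol.

516.17 g/mol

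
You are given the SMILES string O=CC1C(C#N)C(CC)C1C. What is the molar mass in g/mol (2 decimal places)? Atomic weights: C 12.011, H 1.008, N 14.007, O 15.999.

First, the molecular formula is C9H13NO (counting implicit H from valence).
  C: 9 × 12.011 = 108.099
  H: 13 × 1.008 = 13.104
  N: 1 × 14.007 = 14.007
  O: 1 × 15.999 = 15.999
Sum: 9×12.011 + 13×1.008 + 1×14.007 + 1×15.999 = 151.209 → 151.21 g/mol.

151.21 g/mol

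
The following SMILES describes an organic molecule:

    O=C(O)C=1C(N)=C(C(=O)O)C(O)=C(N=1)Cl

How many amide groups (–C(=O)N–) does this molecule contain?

Scan the SMILES for the amide motif — none present.
Groups that are present: 2 carboxylic acid, 1 hydroxyl, 1 primary amine.

0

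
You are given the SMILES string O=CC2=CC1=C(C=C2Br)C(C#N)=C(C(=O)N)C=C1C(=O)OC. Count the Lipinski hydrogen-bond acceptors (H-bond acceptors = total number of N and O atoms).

N atoms: 2; O atoms: 4.
Lipinski HBA = 2 + 4 = 6.

6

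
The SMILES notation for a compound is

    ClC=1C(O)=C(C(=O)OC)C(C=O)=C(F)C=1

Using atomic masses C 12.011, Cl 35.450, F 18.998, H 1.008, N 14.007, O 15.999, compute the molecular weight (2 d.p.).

First, the molecular formula is C9H6ClFO4 (counting implicit H from valence).
  C: 9 × 12.011 = 108.099
  Cl: 1 × 35.450 = 35.450
  F: 1 × 18.998 = 18.998
  H: 6 × 1.008 = 6.048
  O: 4 × 15.999 = 63.996
Sum: 9×12.011 + 1×35.450 + 1×18.998 + 6×1.008 + 4×15.999 = 232.591 → 232.59 g/mol.

232.59 g/mol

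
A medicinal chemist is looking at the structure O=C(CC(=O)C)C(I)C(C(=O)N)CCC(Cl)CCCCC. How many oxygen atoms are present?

Scan the SMILES for O atoms (remember two-letter symbols like Cl and Br are single atoms).
Oxygen count: 3.

3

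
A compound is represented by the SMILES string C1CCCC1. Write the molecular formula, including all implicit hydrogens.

C5H10

Walk through each heavy atom and fill implicit hydrogens from standard valence (C 4, N 3, O 2, S 2, halogen 1):
  atom 1: C, bond orders sum to 2 (valence 4) → 2 H
  atom 2: C, bond orders sum to 2 (valence 4) → 2 H
  atom 3: C, bond orders sum to 2 (valence 4) → 2 H
  atom 4: C, bond orders sum to 2 (valence 4) → 2 H
  atom 5: C, bond orders sum to 2 (valence 4) → 2 H
Totals → C:5, H:10.
In Hill order: C5H10.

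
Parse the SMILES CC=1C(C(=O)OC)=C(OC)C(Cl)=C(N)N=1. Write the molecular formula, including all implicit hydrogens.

Walk through each heavy atom and fill implicit hydrogens from standard valence (C 4, N 3, O 2, S 2, halogen 1):
  atom 1: C, bond orders sum to 1 (valence 4) → 3 H
  atom 2: C, bond orders sum to 4 (valence 4) → 0 H
  atom 3: C, bond orders sum to 4 (valence 4) → 0 H
  atom 4: C, bond orders sum to 4 (valence 4) → 0 H
  atom 5: O, bond orders sum to 2 (valence 2) → 0 H
  atom 6: O, bond orders sum to 2 (valence 2) → 0 H
  atom 7: C, bond orders sum to 1 (valence 4) → 3 H
  atom 8: C, bond orders sum to 4 (valence 4) → 0 H
  atom 9: O, bond orders sum to 2 (valence 2) → 0 H
  atom 10: C, bond orders sum to 1 (valence 4) → 3 H
  atom 11: C, bond orders sum to 4 (valence 4) → 0 H
  atom 12: Cl (halogen, monovalent) → 0 H
  atom 13: C, bond orders sum to 4 (valence 4) → 0 H
  atom 14: N, bond orders sum to 1 (valence 3) → 2 H
  atom 15: N, bond orders sum to 3 (valence 3) → 0 H
Totals → C:9, H:11, Cl:1, N:2, O:3.
In Hill order: C9H11ClN2O3.

C9H11ClN2O3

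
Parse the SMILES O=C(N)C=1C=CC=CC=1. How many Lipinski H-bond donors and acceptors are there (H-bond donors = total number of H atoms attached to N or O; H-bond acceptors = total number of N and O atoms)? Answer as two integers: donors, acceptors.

Donors: find every N or O and count the H atoms it carries.
  atom 1 (O): bond orders sum to 2 → 0 H
  atom 3 (N): bond orders sum to 1 → 2 H
Lipinski HBD = 2.
Acceptors: N atoms = 1, O atoms = 1 → HBA = 2.

2, 2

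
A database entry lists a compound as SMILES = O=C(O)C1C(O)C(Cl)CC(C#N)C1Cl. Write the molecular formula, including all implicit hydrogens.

C8H9Cl2NO3

Walk through each heavy atom and fill implicit hydrogens from standard valence (C 4, N 3, O 2, S 2, halogen 1):
  atom 1: O, bond orders sum to 2 (valence 2) → 0 H
  atom 2: C, bond orders sum to 4 (valence 4) → 0 H
  atom 3: O, bond orders sum to 1 (valence 2) → 1 H
  atom 4: C, bond orders sum to 3 (valence 4) → 1 H
  atom 5: C, bond orders sum to 3 (valence 4) → 1 H
  atom 6: O, bond orders sum to 1 (valence 2) → 1 H
  atom 7: C, bond orders sum to 3 (valence 4) → 1 H
  atom 8: Cl (halogen, monovalent) → 0 H
  atom 9: C, bond orders sum to 2 (valence 4) → 2 H
  atom 10: C, bond orders sum to 3 (valence 4) → 1 H
  atom 11: C, bond orders sum to 4 (valence 4) → 0 H
  atom 12: N, bond orders sum to 3 (valence 3) → 0 H
  atom 13: C, bond orders sum to 3 (valence 4) → 1 H
  atom 14: Cl (halogen, monovalent) → 0 H
Totals → C:8, H:9, Cl:2, N:1, O:3.
In Hill order: C8H9Cl2NO3.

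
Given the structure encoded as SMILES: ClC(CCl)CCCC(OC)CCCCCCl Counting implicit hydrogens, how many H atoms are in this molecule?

Walk through each heavy atom and fill implicit hydrogens from standard valence (C 4, N 3, O 2, S 2, halogen 1):
  atom 1: Cl (halogen, monovalent) → 0 H
  atom 2: C, bond orders sum to 3 (valence 4) → 1 H
  atom 3: C, bond orders sum to 2 (valence 4) → 2 H
  atom 4: Cl (halogen, monovalent) → 0 H
  atom 5: C, bond orders sum to 2 (valence 4) → 2 H
  atom 6: C, bond orders sum to 2 (valence 4) → 2 H
  atom 7: C, bond orders sum to 2 (valence 4) → 2 H
  atom 8: C, bond orders sum to 3 (valence 4) → 1 H
  atom 9: O, bond orders sum to 2 (valence 2) → 0 H
  atom 10: C, bond orders sum to 1 (valence 4) → 3 H
  atom 11: C, bond orders sum to 2 (valence 4) → 2 H
  atom 12: C, bond orders sum to 2 (valence 4) → 2 H
  atom 13: C, bond orders sum to 2 (valence 4) → 2 H
  atom 14: C, bond orders sum to 2 (valence 4) → 2 H
  atom 15: C, bond orders sum to 2 (valence 4) → 2 H
  atom 16: Cl (halogen, monovalent) → 0 H
Total hydrogens: 23.

23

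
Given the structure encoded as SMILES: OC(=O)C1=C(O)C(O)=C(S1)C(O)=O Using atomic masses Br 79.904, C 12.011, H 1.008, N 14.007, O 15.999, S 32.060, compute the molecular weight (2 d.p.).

204.15 g/mol

First, the molecular formula is C6H4O6S (counting implicit H from valence).
  C: 6 × 12.011 = 72.066
  H: 4 × 1.008 = 4.032
  O: 6 × 15.999 = 95.994
  S: 1 × 32.060 = 32.060
Sum: 6×12.011 + 4×1.008 + 6×15.999 + 1×32.060 = 204.152 → 204.15 g/mol.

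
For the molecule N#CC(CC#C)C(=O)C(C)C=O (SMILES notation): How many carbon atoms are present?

9

Count every carbon token in the SMILES (each C, including those in ring-closure positions and inside branches).
Carbon count: 9.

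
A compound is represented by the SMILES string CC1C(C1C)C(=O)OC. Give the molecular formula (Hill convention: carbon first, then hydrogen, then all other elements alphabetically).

C7H12O2

Walk through each heavy atom and fill implicit hydrogens from standard valence (C 4, N 3, O 2, S 2, halogen 1):
  atom 1: C, bond orders sum to 1 (valence 4) → 3 H
  atom 2: C, bond orders sum to 3 (valence 4) → 1 H
  atom 3: C, bond orders sum to 3 (valence 4) → 1 H
  atom 4: C, bond orders sum to 3 (valence 4) → 1 H
  atom 5: C, bond orders sum to 1 (valence 4) → 3 H
  atom 6: C, bond orders sum to 4 (valence 4) → 0 H
  atom 7: O, bond orders sum to 2 (valence 2) → 0 H
  atom 8: O, bond orders sum to 2 (valence 2) → 0 H
  atom 9: C, bond orders sum to 1 (valence 4) → 3 H
Totals → C:7, H:12, O:2.
In Hill order: C7H12O2.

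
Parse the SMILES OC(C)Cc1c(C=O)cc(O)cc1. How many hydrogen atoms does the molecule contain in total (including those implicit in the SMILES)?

12

Walk through each heavy atom and fill implicit hydrogens from standard valence (C 4, N 3, O 2, S 2, halogen 1); for lowercase aromatic atoms, an aromatic c carries 1 H when it has two neighbours and 0 H with three, and aromatic n carries 0 H:
  atom 1: O, bond orders sum to 1 (valence 2) → 1 H
  atom 2: C, bond orders sum to 3 (valence 4) → 1 H
  atom 3: C, bond orders sum to 1 (valence 4) → 3 H
  atom 4: C, bond orders sum to 2 (valence 4) → 2 H
  atom 5: aromatic c, 3 neighbours → 0 H
  atom 6: aromatic c, 3 neighbours → 0 H
  atom 7: C, bond orders sum to 3 (valence 4) → 1 H
  atom 8: O, bond orders sum to 2 (valence 2) → 0 H
  atom 9: aromatic c, 2 neighbours → 1 H
  atom 10: aromatic c, 3 neighbours → 0 H
  atom 11: O, bond orders sum to 1 (valence 2) → 1 H
  atom 12: aromatic c, 2 neighbours → 1 H
  atom 13: aromatic c, 2 neighbours → 1 H
Total hydrogens: 12.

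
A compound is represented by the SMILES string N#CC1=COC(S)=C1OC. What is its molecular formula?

C6H5NO2S

Walk through each heavy atom and fill implicit hydrogens from standard valence (C 4, N 3, O 2, S 2, halogen 1):
  atom 1: N, bond orders sum to 3 (valence 3) → 0 H
  atom 2: C, bond orders sum to 4 (valence 4) → 0 H
  atom 3: C, bond orders sum to 4 (valence 4) → 0 H
  atom 4: C, bond orders sum to 3 (valence 4) → 1 H
  atom 5: O, bond orders sum to 2 (valence 2) → 0 H
  atom 6: C, bond orders sum to 4 (valence 4) → 0 H
  atom 7: S, bond orders sum to 1 (valence 2) → 1 H
  atom 8: C, bond orders sum to 4 (valence 4) → 0 H
  atom 9: O, bond orders sum to 2 (valence 2) → 0 H
  atom 10: C, bond orders sum to 1 (valence 4) → 3 H
Totals → C:6, H:5, N:1, O:2, S:1.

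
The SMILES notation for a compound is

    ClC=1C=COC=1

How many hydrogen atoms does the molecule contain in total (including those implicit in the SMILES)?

3

Walk through each heavy atom and fill implicit hydrogens from standard valence (C 4, N 3, O 2, S 2, halogen 1):
  atom 1: Cl (halogen, monovalent) → 0 H
  atom 2: C, bond orders sum to 4 (valence 4) → 0 H
  atom 3: C, bond orders sum to 3 (valence 4) → 1 H
  atom 4: C, bond orders sum to 3 (valence 4) → 1 H
  atom 5: O, bond orders sum to 2 (valence 2) → 0 H
  atom 6: C, bond orders sum to 3 (valence 4) → 1 H
Total hydrogens: 3.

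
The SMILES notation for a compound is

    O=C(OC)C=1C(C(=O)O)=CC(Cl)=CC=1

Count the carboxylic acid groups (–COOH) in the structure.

The carboxylic acid motif appears at heavy-atom position 7 in the SMILES.
Other groups present: 1 ester.
Carboxylic acid count: 1.

1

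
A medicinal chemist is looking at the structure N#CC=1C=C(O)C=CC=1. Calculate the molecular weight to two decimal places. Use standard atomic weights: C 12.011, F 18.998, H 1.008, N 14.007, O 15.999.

119.12 g/mol

First, the molecular formula is C7H5NO (counting implicit H from valence).
  C: 7 × 12.011 = 84.077
  H: 5 × 1.008 = 5.040
  N: 1 × 14.007 = 14.007
  O: 1 × 15.999 = 15.999
Sum: 7×12.011 + 5×1.008 + 1×14.007 + 1×15.999 = 119.123 → 119.12 g/mol.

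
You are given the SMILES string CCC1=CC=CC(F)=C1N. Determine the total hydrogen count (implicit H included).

10

Walk through each heavy atom and fill implicit hydrogens from standard valence (C 4, N 3, O 2, S 2, halogen 1):
  atom 1: C, bond orders sum to 1 (valence 4) → 3 H
  atom 2: C, bond orders sum to 2 (valence 4) → 2 H
  atom 3: C, bond orders sum to 4 (valence 4) → 0 H
  atom 4: C, bond orders sum to 3 (valence 4) → 1 H
  atom 5: C, bond orders sum to 3 (valence 4) → 1 H
  atom 6: C, bond orders sum to 3 (valence 4) → 1 H
  atom 7: C, bond orders sum to 4 (valence 4) → 0 H
  atom 8: F (halogen, monovalent) → 0 H
  atom 9: C, bond orders sum to 4 (valence 4) → 0 H
  atom 10: N, bond orders sum to 1 (valence 3) → 2 H
Total hydrogens: 10.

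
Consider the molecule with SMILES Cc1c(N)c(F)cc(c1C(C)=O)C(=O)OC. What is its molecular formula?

C11H12FNO3

Walk through each heavy atom and fill implicit hydrogens from standard valence (C 4, N 3, O 2, S 2, halogen 1); for lowercase aromatic atoms, an aromatic c carries 1 H when it has two neighbours and 0 H with three, and aromatic n carries 0 H:
  atom 1: C, bond orders sum to 1 (valence 4) → 3 H
  atom 2: aromatic c, 3 neighbours → 0 H
  atom 3: aromatic c, 3 neighbours → 0 H
  atom 4: N, bond orders sum to 1 (valence 3) → 2 H
  atom 5: aromatic c, 3 neighbours → 0 H
  atom 6: F (halogen, monovalent) → 0 H
  atom 7: aromatic c, 2 neighbours → 1 H
  atom 8: aromatic c, 3 neighbours → 0 H
  atom 9: aromatic c, 3 neighbours → 0 H
  atom 10: C, bond orders sum to 4 (valence 4) → 0 H
  atom 11: C, bond orders sum to 1 (valence 4) → 3 H
  atom 12: O, bond orders sum to 2 (valence 2) → 0 H
  atom 13: C, bond orders sum to 4 (valence 4) → 0 H
  atom 14: O, bond orders sum to 2 (valence 2) → 0 H
  atom 15: O, bond orders sum to 2 (valence 2) → 0 H
  atom 16: C, bond orders sum to 1 (valence 4) → 3 H
Totals → C:11, H:12, F:1, N:1, O:3.
In Hill order: C11H12FNO3.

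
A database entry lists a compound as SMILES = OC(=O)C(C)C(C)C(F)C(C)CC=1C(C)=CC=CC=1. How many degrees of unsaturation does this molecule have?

5

Molecular formula: C16H23FO2.
DoU = (2C + 2 + N − H − X) / 2, where X is the halogen count and O/S are ignored.
    = (2·16 + 2 + 0 − 23 − 1) / 2 = 10 / 2 = 5.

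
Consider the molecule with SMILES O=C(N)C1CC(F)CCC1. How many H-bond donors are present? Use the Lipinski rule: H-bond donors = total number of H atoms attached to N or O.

Donors: find every N or O and count the H atoms it carries.
  atom 1 (O): bond orders sum to 2 → 0 H
  atom 3 (N): bond orders sum to 1 → 2 H
Lipinski HBD = 2.

2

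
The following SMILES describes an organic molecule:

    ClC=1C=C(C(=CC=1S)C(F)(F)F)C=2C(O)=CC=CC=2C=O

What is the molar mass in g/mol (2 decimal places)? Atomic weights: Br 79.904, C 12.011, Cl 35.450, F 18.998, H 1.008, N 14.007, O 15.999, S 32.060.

First, the molecular formula is C14H8ClF3O2S (counting implicit H from valence).
  C: 14 × 12.011 = 168.154
  Cl: 1 × 35.450 = 35.450
  F: 3 × 18.998 = 56.994
  H: 8 × 1.008 = 8.064
  O: 2 × 15.999 = 31.998
  S: 1 × 32.060 = 32.060
Sum: 14×12.011 + 1×35.450 + 3×18.998 + 8×1.008 + 2×15.999 + 1×32.060 = 332.720 → 332.72 g/mol.

332.72 g/mol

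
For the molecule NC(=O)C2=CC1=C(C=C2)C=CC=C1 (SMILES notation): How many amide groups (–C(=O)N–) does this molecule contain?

The amide motif appears at heavy-atom position 2 in the SMILES.
Amide count: 1.

1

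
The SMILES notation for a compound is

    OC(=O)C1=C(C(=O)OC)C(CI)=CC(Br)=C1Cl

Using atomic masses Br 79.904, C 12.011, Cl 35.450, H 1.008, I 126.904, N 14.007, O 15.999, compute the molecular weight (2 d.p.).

First, the molecular formula is C10H7BrClIO4 (counting implicit H from valence).
  Br: 1 × 79.904 = 79.904
  C: 10 × 12.011 = 120.110
  Cl: 1 × 35.450 = 35.450
  H: 7 × 1.008 = 7.056
  I: 1 × 126.904 = 126.904
  O: 4 × 15.999 = 63.996
Sum: 1×79.904 + 10×12.011 + 1×35.450 + 7×1.008 + 1×126.904 + 4×15.999 = 433.420 → 433.42 g/mol.

433.42 g/mol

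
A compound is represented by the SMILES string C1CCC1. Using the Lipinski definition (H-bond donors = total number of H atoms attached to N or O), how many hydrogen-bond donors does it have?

0

Donors: find every N or O and count the H atoms it carries.
  (no N or O atoms present)
Lipinski HBD = 0.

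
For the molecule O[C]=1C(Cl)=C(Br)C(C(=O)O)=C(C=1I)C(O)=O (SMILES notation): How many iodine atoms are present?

Scan the SMILES for I atoms (remember two-letter symbols like Cl and Br are single atoms).
Iodine count: 1.

1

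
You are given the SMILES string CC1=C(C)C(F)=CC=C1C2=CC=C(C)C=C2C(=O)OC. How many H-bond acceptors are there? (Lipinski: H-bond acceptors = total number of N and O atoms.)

2

N atoms: 0; O atoms: 2.
Lipinski HBA = 0 + 2 = 2.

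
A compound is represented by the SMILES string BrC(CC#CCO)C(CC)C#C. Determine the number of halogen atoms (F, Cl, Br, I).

Halogen atoms appear at heavy-atom position 1 (1×Br).
Other groups present: 2 alkyne, 1 hydroxyl.
Halogen count: 1.

1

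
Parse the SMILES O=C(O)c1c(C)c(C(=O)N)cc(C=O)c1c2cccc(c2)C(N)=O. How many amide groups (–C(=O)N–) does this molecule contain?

The amide motif appears at heavy-atom positions 8, 22 in the SMILES.
Other groups present: 1 aldehyde, 1 carboxylic acid.
Amide count: 2.

2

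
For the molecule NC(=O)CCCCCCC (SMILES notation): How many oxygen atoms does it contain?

1

Scan the SMILES for O atoms (remember two-letter symbols like Cl and Br are single atoms).
Oxygen count: 1.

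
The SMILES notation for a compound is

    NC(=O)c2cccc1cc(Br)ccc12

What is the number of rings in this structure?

2

In SMILES, each pair of matching ring-closure digits denotes one ring-closing bond; the number of such bonds equals the number of independent rings.
Ring-closure bonds here: 2.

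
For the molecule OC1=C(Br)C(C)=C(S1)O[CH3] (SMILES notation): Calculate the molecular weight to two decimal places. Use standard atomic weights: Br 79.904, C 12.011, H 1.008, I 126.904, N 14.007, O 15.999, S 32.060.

223.08 g/mol

First, the molecular formula is C6H7BrO2S (counting implicit H from valence).
  Br: 1 × 79.904 = 79.904
  C: 6 × 12.011 = 72.066
  H: 7 × 1.008 = 7.056
  O: 2 × 15.999 = 31.998
  S: 1 × 32.060 = 32.060
Sum: 1×79.904 + 6×12.011 + 7×1.008 + 2×15.999 + 1×32.060 = 223.084 → 223.08 g/mol.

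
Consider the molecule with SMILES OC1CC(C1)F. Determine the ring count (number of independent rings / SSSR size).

In SMILES, each pair of matching ring-closure digits denotes one ring-closing bond; the number of such bonds equals the number of independent rings.
Ring-closure bonds here: 1.

1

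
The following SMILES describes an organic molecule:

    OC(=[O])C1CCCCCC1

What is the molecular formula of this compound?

Walk through each heavy atom and fill implicit hydrogens from standard valence (C 4, N 3, O 2, S 2, halogen 1):
  atom 1: O, bond orders sum to 1 (valence 2) → 1 H
  atom 2: C, bond orders sum to 4 (valence 4) → 0 H
  atom 3: O with explicit H count 0
  atom 4: C, bond orders sum to 3 (valence 4) → 1 H
  atom 5: C, bond orders sum to 2 (valence 4) → 2 H
  atom 6: C, bond orders sum to 2 (valence 4) → 2 H
  atom 7: C, bond orders sum to 2 (valence 4) → 2 H
  atom 8: C, bond orders sum to 2 (valence 4) → 2 H
  atom 9: C, bond orders sum to 2 (valence 4) → 2 H
  atom 10: C, bond orders sum to 2 (valence 4) → 2 H
Totals → C:8, H:14, O:2.

C8H14O2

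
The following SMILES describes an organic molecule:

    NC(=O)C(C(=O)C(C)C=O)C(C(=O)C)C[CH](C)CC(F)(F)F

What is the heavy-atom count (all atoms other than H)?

Every atom symbol written in the SMILES (organic subset) is one heavy atom; implicit H are not written.
Heavy atoms by element → C:14, F:3, N:1, O:4.
Total: 22.

22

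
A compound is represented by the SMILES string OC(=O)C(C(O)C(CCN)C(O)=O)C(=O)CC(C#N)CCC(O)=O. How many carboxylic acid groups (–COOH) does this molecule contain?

The carboxylic acid motif appears at heavy-atom positions 2, 11, 22 in the SMILES.
Other groups present: 1 hydroxyl, 1 ketone, 1 nitrile, 1 primary amine.
Carboxylic acid count: 3.

3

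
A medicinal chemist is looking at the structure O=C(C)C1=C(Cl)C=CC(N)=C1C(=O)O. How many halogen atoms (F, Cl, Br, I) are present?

Halogen atoms appear at heavy-atom position 6 (1×Cl).
Other groups present: 1 carboxylic acid, 1 ketone, 1 primary amine.
Halogen count: 1.

1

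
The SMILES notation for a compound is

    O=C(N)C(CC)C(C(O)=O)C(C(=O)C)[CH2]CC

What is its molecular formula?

Walk through each heavy atom and fill implicit hydrogens from standard valence (C 4, N 3, O 2, S 2, halogen 1):
  atom 1: O, bond orders sum to 2 (valence 2) → 0 H
  atom 2: C, bond orders sum to 4 (valence 4) → 0 H
  atom 3: N, bond orders sum to 1 (valence 3) → 2 H
  atom 4: C, bond orders sum to 3 (valence 4) → 1 H
  atom 5: C, bond orders sum to 2 (valence 4) → 2 H
  atom 6: C, bond orders sum to 1 (valence 4) → 3 H
  atom 7: C, bond orders sum to 3 (valence 4) → 1 H
  atom 8: C, bond orders sum to 4 (valence 4) → 0 H
  atom 9: O, bond orders sum to 1 (valence 2) → 1 H
  atom 10: O, bond orders sum to 2 (valence 2) → 0 H
  atom 11: C, bond orders sum to 3 (valence 4) → 1 H
  atom 12: C, bond orders sum to 4 (valence 4) → 0 H
  atom 13: O, bond orders sum to 2 (valence 2) → 0 H
  atom 14: C, bond orders sum to 1 (valence 4) → 3 H
  atom 15: C with explicit H count 2
  atom 16: C, bond orders sum to 2 (valence 4) → 2 H
  atom 17: C, bond orders sum to 1 (valence 4) → 3 H
Totals → C:12, H:21, N:1, O:4.
In Hill order: C12H21NO4.

C12H21NO4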